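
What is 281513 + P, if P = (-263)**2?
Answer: 350682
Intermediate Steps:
P = 69169
281513 + P = 281513 + 69169 = 350682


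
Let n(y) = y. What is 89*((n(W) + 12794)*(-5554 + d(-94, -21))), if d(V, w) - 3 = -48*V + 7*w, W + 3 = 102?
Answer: -1360907722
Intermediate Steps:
W = 99 (W = -3 + 102 = 99)
d(V, w) = 3 - 48*V + 7*w (d(V, w) = 3 + (-48*V + 7*w) = 3 - 48*V + 7*w)
89*((n(W) + 12794)*(-5554 + d(-94, -21))) = 89*((99 + 12794)*(-5554 + (3 - 48*(-94) + 7*(-21)))) = 89*(12893*(-5554 + (3 + 4512 - 147))) = 89*(12893*(-5554 + 4368)) = 89*(12893*(-1186)) = 89*(-15291098) = -1360907722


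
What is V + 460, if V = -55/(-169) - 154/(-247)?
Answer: 1480107/3211 ≈ 460.95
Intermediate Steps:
V = 3047/3211 (V = -55*(-1/169) - 154*(-1/247) = 55/169 + 154/247 = 3047/3211 ≈ 0.94893)
V + 460 = 3047/3211 + 460 = 1480107/3211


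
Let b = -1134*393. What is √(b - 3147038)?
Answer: 10*I*√35927 ≈ 1895.4*I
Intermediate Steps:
b = -445662
√(b - 3147038) = √(-445662 - 3147038) = √(-3592700) = 10*I*√35927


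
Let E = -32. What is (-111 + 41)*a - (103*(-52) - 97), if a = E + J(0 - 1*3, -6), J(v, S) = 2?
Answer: 7553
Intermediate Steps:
a = -30 (a = -32 + 2 = -30)
(-111 + 41)*a - (103*(-52) - 97) = (-111 + 41)*(-30) - (103*(-52) - 97) = -70*(-30) - (-5356 - 97) = 2100 - 1*(-5453) = 2100 + 5453 = 7553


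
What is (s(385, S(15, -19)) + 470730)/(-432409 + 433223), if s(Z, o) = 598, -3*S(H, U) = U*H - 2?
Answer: 21424/37 ≈ 579.03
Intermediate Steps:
S(H, U) = ⅔ - H*U/3 (S(H, U) = -(U*H - 2)/3 = -(H*U - 2)/3 = -(-2 + H*U)/3 = ⅔ - H*U/3)
(s(385, S(15, -19)) + 470730)/(-432409 + 433223) = (598 + 470730)/(-432409 + 433223) = 471328/814 = 471328*(1/814) = 21424/37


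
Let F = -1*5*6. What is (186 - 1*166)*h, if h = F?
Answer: -600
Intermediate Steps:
F = -30 (F = -5*6 = -30)
h = -30
(186 - 1*166)*h = (186 - 1*166)*(-30) = (186 - 166)*(-30) = 20*(-30) = -600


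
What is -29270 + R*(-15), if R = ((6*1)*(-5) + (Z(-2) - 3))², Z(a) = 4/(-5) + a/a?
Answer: -227038/5 ≈ -45408.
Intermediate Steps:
Z(a) = ⅕ (Z(a) = 4*(-⅕) + 1 = -⅘ + 1 = ⅕)
R = 26896/25 (R = ((6*1)*(-5) + (⅕ - 3))² = (6*(-5) - 14/5)² = (-30 - 14/5)² = (-164/5)² = 26896/25 ≈ 1075.8)
-29270 + R*(-15) = -29270 + (26896/25)*(-15) = -29270 - 80688/5 = -227038/5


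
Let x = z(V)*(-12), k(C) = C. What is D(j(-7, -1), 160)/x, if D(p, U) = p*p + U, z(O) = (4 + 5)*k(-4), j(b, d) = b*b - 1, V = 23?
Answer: 154/27 ≈ 5.7037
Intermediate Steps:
j(b, d) = -1 + b² (j(b, d) = b² - 1 = -1 + b²)
z(O) = -36 (z(O) = (4 + 5)*(-4) = 9*(-4) = -36)
D(p, U) = U + p² (D(p, U) = p² + U = U + p²)
x = 432 (x = -36*(-12) = 432)
D(j(-7, -1), 160)/x = (160 + (-1 + (-7)²)²)/432 = (160 + (-1 + 49)²)*(1/432) = (160 + 48²)*(1/432) = (160 + 2304)*(1/432) = 2464*(1/432) = 154/27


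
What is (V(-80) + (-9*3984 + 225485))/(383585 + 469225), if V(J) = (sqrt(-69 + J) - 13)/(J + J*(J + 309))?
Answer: 1163057871/5230568000 - I*sqrt(149)/15691704000 ≈ 0.22236 - 7.779e-10*I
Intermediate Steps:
V(J) = (-13 + sqrt(-69 + J))/(J + J*(309 + J))
(V(-80) + (-9*3984 + 225485))/(383585 + 469225) = ((-13 + sqrt(-69 - 80))/((-80)*(310 - 80)) + (-9*3984 + 225485))/(383585 + 469225) = (-1/80*(-13 + sqrt(-149))/230 + (-35856 + 225485))/852810 = (-1/80*1/230*(-13 + I*sqrt(149)) + 189629)*(1/852810) = ((13/18400 - I*sqrt(149)/18400) + 189629)*(1/852810) = (3489173613/18400 - I*sqrt(149)/18400)*(1/852810) = 1163057871/5230568000 - I*sqrt(149)/15691704000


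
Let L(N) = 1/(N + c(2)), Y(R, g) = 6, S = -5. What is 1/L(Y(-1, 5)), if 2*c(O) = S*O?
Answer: 1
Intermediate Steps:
c(O) = -5*O/2 (c(O) = (-5*O)/2 = -5*O/2)
L(N) = 1/(-5 + N) (L(N) = 1/(N - 5/2*2) = 1/(N - 5) = 1/(-5 + N))
1/L(Y(-1, 5)) = 1/(1/(-5 + 6)) = 1/(1/1) = 1/1 = 1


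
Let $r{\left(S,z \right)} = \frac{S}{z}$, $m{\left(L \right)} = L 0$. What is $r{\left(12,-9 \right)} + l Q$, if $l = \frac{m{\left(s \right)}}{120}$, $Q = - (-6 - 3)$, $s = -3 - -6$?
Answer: $- \frac{4}{3} \approx -1.3333$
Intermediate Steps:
$s = 3$ ($s = -3 + 6 = 3$)
$m{\left(L \right)} = 0$
$Q = 9$ ($Q = \left(-1\right) \left(-9\right) = 9$)
$l = 0$ ($l = \frac{0}{120} = 0 \cdot \frac{1}{120} = 0$)
$r{\left(12,-9 \right)} + l Q = \frac{12}{-9} + 0 \cdot 9 = 12 \left(- \frac{1}{9}\right) + 0 = - \frac{4}{3} + 0 = - \frac{4}{3}$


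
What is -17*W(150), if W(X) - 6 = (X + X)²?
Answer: -1530102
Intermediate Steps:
W(X) = 6 + 4*X² (W(X) = 6 + (X + X)² = 6 + (2*X)² = 6 + 4*X²)
-17*W(150) = -17*(6 + 4*150²) = -17*(6 + 4*22500) = -17*(6 + 90000) = -17*90006 = -1530102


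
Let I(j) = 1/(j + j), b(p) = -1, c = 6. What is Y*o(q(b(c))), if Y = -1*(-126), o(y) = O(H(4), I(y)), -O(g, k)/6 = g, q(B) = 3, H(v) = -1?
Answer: 756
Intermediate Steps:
I(j) = 1/(2*j)
O(g, k) = -6*g
o(y) = 6 (o(y) = -6*(-1) = 6)
Y = 126
Y*o(q(b(c))) = 126*6 = 756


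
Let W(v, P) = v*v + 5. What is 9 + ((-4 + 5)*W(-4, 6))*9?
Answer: 198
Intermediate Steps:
W(v, P) = 5 + v² (W(v, P) = v² + 5 = 5 + v²)
9 + ((-4 + 5)*W(-4, 6))*9 = 9 + ((-4 + 5)*(5 + (-4)²))*9 = 9 + (1*(5 + 16))*9 = 9 + (1*21)*9 = 9 + 21*9 = 9 + 189 = 198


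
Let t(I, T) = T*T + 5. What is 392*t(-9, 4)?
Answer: 8232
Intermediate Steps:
t(I, T) = 5 + T**2 (t(I, T) = T**2 + 5 = 5 + T**2)
392*t(-9, 4) = 392*(5 + 4**2) = 392*(5 + 16) = 392*21 = 8232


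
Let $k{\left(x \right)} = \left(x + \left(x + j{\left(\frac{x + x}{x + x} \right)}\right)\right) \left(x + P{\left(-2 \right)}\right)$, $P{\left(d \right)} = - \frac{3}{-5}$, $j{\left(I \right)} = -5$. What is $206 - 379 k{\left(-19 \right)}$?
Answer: $- \frac{1498294}{5} \approx -2.9966 \cdot 10^{5}$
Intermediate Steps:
$P{\left(d \right)} = \frac{3}{5}$ ($P{\left(d \right)} = \left(-3\right) \left(- \frac{1}{5}\right) = \frac{3}{5}$)
$k{\left(x \right)} = \left(-5 + 2 x\right) \left(\frac{3}{5} + x\right)$ ($k{\left(x \right)} = \left(x + \left(x - 5\right)\right) \left(x + \frac{3}{5}\right) = \left(x + \left(-5 + x\right)\right) \left(\frac{3}{5} + x\right) = \left(-5 + 2 x\right) \left(\frac{3}{5} + x\right)$)
$206 - 379 k{\left(-19 \right)} = 206 - 379 \left(-3 + 2 \left(-19\right)^{2} - - \frac{361}{5}\right) = 206 - 379 \left(-3 + 2 \cdot 361 + \frac{361}{5}\right) = 206 - 379 \left(-3 + 722 + \frac{361}{5}\right) = 206 - \frac{1499324}{5} = - \frac{1498294}{5}$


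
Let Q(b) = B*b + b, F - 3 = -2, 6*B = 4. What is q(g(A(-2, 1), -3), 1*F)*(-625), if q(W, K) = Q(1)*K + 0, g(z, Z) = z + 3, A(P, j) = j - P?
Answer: -3125/3 ≈ -1041.7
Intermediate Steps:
B = ⅔ (B = (⅙)*4 = ⅔ ≈ 0.66667)
F = 1 (F = 3 - 2 = 1)
Q(b) = 5*b/3 (Q(b) = 2*b/3 + b = 5*b/3)
g(z, Z) = 3 + z
q(W, K) = 5*K/3 (q(W, K) = ((5/3)*1)*K + 0 = 5*K/3 + 0 = 5*K/3)
q(g(A(-2, 1), -3), 1*F)*(-625) = (5*(1*1)/3)*(-625) = ((5/3)*1)*(-625) = (5/3)*(-625) = -3125/3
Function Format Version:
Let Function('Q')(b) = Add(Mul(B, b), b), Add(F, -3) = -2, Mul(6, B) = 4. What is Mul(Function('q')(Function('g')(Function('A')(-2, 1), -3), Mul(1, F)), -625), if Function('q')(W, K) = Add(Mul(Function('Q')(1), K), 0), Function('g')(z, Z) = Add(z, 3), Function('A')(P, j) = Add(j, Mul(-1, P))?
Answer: Rational(-3125, 3) ≈ -1041.7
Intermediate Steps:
B = Rational(2, 3) (B = Mul(Rational(1, 6), 4) = Rational(2, 3) ≈ 0.66667)
F = 1 (F = Add(3, -2) = 1)
Function('Q')(b) = Mul(Rational(5, 3), b) (Function('Q')(b) = Add(Mul(Rational(2, 3), b), b) = Mul(Rational(5, 3), b))
Function('g')(z, Z) = Add(3, z)
Function('q')(W, K) = Mul(Rational(5, 3), K) (Function('q')(W, K) = Add(Mul(Mul(Rational(5, 3), 1), K), 0) = Add(Mul(Rational(5, 3), K), 0) = Mul(Rational(5, 3), K))
Mul(Function('q')(Function('g')(Function('A')(-2, 1), -3), Mul(1, F)), -625) = Mul(Mul(Rational(5, 3), Mul(1, 1)), -625) = Mul(Mul(Rational(5, 3), 1), -625) = Mul(Rational(5, 3), -625) = Rational(-3125, 3)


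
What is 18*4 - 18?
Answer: 54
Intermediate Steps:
18*4 - 18 = 72 - 18 = 54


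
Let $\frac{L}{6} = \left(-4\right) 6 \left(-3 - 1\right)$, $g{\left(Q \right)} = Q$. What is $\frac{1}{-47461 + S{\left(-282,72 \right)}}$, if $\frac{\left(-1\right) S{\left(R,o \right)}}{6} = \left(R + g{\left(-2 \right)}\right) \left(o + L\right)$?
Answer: $\frac{1}{1056731} \approx 9.4631 \cdot 10^{-7}$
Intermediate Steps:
$L = 576$ ($L = 6 \left(-4\right) 6 \left(-3 - 1\right) = 6 \left(- 24 \left(-3 - 1\right)\right) = 6 \left(\left(-24\right) \left(-4\right)\right) = 6 \cdot 96 = 576$)
$S{\left(R,o \right)} = - 6 \left(-2 + R\right) \left(576 + o\right)$ ($S{\left(R,o \right)} = - 6 \left(R - 2\right) \left(o + 576\right) = - 6 \left(-2 + R\right) \left(576 + o\right)$)
$\frac{1}{-47461 + S{\left(-282,72 \right)}} = \frac{1}{-47461 + \left(6912 - -974592 + 12 \cdot 72 - \left(-1692\right) 72\right)} = \frac{1}{-47461 + \left(6912 + 974592 + 864 + 121824\right)} = \frac{1}{-47461 + 1104192} = \frac{1}{1056731}$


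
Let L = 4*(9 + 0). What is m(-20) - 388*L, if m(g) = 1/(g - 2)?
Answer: -307297/22 ≈ -13968.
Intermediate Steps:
m(g) = 1/(-2 + g)
L = 36 (L = 4*9 = 36)
m(-20) - 388*L = 1/(-2 - 20) - 388*36 = 1/(-22) - 13968 = -1/22 - 13968 = -307297/22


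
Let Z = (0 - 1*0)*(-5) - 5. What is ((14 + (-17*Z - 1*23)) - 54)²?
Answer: 484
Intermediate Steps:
Z = -5 (Z = (0 + 0)*(-5) - 5 = 0*(-5) - 5 = 0 - 5 = -5)
((14 + (-17*Z - 1*23)) - 54)² = ((14 + (-17*(-5) - 1*23)) - 54)² = ((14 + (85 - 23)) - 54)² = ((14 + 62) - 54)² = (76 - 54)² = 22² = 484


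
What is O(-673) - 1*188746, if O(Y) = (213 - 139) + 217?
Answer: -188455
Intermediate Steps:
O(Y) = 291 (O(Y) = 74 + 217 = 291)
O(-673) - 1*188746 = 291 - 1*188746 = 291 - 188746 = -188455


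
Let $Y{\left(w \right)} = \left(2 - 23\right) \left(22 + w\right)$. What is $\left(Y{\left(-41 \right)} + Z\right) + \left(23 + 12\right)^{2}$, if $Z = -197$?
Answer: $1427$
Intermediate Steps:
$Y{\left(w \right)} = -462 - 21 w$ ($Y{\left(w \right)} = - 21 \left(22 + w\right) = -462 - 21 w$)
$\left(Y{\left(-41 \right)} + Z\right) + \left(23 + 12\right)^{2} = \left(\left(-462 - -861\right) - 197\right) + \left(23 + 12\right)^{2} = \left(\left(-462 + 861\right) - 197\right) + 35^{2} = \left(399 - 197\right) + 1225 = 202 + 1225 = 1427$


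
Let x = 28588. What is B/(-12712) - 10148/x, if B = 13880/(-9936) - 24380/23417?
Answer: -19131825482419/53925531968304 ≈ -0.35478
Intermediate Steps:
B = -70908455/29083914 (B = 13880*(-1/9936) - 24380*1/23417 = -1735/1242 - 24380/23417 = -70908455/29083914 ≈ -2.4381)
B/(-12712) - 10148/x = -70908455/29083914/(-12712) - 10148/28588 = -70908455/29083914*(-1/12712) - 10148*1/28588 = 70908455/369714714768 - 2537/7147 = -19131825482419/53925531968304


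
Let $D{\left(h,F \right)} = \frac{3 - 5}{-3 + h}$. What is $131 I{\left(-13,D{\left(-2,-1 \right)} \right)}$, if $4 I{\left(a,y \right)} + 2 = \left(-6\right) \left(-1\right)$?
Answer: $131$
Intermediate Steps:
$D{\left(h,F \right)} = - \frac{2}{-3 + h}$
$I{\left(a,y \right)} = 1$ ($I{\left(a,y \right)} = - \frac{1}{2} + \frac{\left(-6\right) \left(-1\right)}{4} = - \frac{1}{2} + \frac{1}{4} \cdot 6 = - \frac{1}{2} + \frac{3}{2} = 1$)
$131 I{\left(-13,D{\left(-2,-1 \right)} \right)} = 131 \cdot 1 = 131$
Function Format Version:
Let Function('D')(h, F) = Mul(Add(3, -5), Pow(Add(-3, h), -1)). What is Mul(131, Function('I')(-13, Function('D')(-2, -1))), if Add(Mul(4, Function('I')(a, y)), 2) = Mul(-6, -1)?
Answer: 131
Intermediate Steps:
Function('D')(h, F) = Mul(-2, Pow(Add(-3, h), -1))
Function('I')(a, y) = 1 (Function('I')(a, y) = Add(Rational(-1, 2), Mul(Rational(1, 4), Mul(-6, -1))) = Add(Rational(-1, 2), Mul(Rational(1, 4), 6)) = Add(Rational(-1, 2), Rational(3, 2)) = 1)
Mul(131, Function('I')(-13, Function('D')(-2, -1))) = Mul(131, 1) = 131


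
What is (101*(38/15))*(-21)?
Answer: -26866/5 ≈ -5373.2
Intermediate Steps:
(101*(38/15))*(-21) = (3838/15)*(-21) = -26866/5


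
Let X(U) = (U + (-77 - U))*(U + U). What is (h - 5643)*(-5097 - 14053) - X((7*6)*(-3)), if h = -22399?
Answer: 536984896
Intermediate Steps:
X(U) = -154*U
(h - 5643)*(-5097 - 14053) - X((7*6)*(-3)) = (-22399 - 5643)*(-5097 - 14053) - (-154)*(7*6)*(-3) = -28042*(-19150) - (-154)*42*(-3) = 537004300 - (-154)*(-126) = 537004300 - 1*19404 = 537004300 - 19404 = 536984896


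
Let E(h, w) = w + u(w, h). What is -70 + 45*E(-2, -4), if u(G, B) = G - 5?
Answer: -655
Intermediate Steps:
u(G, B) = -5 + G
E(h, w) = -5 + 2*w (E(h, w) = w + (-5 + w) = -5 + 2*w)
-70 + 45*E(-2, -4) = -70 + 45*(-5 + 2*(-4)) = -70 + 45*(-5 - 8) = -70 + 45*(-13) = -70 - 585 = -655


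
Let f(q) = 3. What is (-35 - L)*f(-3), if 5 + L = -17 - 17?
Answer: 12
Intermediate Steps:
L = -39 (L = -5 + (-17 - 17) = -5 - 34 = -39)
(-35 - L)*f(-3) = (-35 - 1*(-39))*3 = (-35 + 39)*3 = 4*3 = 12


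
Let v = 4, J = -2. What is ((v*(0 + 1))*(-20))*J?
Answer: 160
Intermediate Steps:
((v*(0 + 1))*(-20))*J = ((4*(0 + 1))*(-20))*(-2) = ((4*1)*(-20))*(-2) = (4*(-20))*(-2) = -80*(-2) = 160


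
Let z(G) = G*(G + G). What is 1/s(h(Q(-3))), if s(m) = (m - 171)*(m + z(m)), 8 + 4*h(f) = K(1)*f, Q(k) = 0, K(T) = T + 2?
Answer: -1/1038 ≈ -0.00096339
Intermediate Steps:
K(T) = 2 + T
z(G) = 2*G**2 (z(G) = G*(2*G) = 2*G**2)
h(f) = -2 + 3*f/4 (h(f) = -2 + ((2 + 1)*f)/4 = -2 + (3*f)/4 = -2 + 3*f/4)
s(m) = (-171 + m)*(m + 2*m**2) (s(m) = (m - 171)*(m + 2*m**2) = (-171 + m)*(m + 2*m**2))
1/s(h(Q(-3))) = 1/((-2 + (3/4)*0)*(-171 - 341*(-2 + (3/4)*0) + 2*(-2 + (3/4)*0)**2)) = 1/((-2 + 0)*(-171 - 341*(-2 + 0) + 2*(-2 + 0)**2)) = 1/(-2*(-171 - 341*(-2) + 2*(-2)**2)) = 1/(-2*(-171 + 682 + 2*4)) = 1/(-2*(-171 + 682 + 8)) = 1/(-2*519) = 1/(-1038) = -1/1038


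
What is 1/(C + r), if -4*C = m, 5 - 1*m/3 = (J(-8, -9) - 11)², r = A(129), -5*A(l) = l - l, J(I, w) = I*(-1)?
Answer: ⅓ ≈ 0.33333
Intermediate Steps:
J(I, w) = -I
A(l) = 0 (A(l) = -(l - l)/5 = -⅕*0 = 0)
r = 0
m = -12 (m = 15 - 3*(-1*(-8) - 11)² = 15 - 3*(8 - 11)² = 15 - 3*(-3)² = 15 - 3*9 = 15 - 27 = -12)
C = 3 (C = -¼*(-12) = 3)
1/(C + r) = 1/(3 + 0) = 1/3 = ⅓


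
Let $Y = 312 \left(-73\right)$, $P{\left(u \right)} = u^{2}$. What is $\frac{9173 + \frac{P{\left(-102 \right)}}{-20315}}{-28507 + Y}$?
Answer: $- \frac{10961123}{61283185} \approx -0.17886$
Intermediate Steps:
$Y = -22776$
$\frac{9173 + \frac{P{\left(-102 \right)}}{-20315}}{-28507 + Y} = \frac{9173 + \frac{\left(-102\right)^{2}}{-20315}}{-28507 - 22776} = \frac{9173 + 10404 \left(- \frac{1}{20315}\right)}{-51283} = \left(9173 - \frac{612}{1195}\right) \left(- \frac{1}{51283}\right) = \frac{10961123}{1195} \left(- \frac{1}{51283}\right) = - \frac{10961123}{61283185}$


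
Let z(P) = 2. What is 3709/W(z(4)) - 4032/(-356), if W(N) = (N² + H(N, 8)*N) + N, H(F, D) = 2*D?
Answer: 368405/3382 ≈ 108.93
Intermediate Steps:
W(N) = N² + 17*N (W(N) = (N² + (2*8)*N) + N = (N² + 16*N) + N = N² + 17*N)
3709/W(z(4)) - 4032/(-356) = 3709/((2*(17 + 2))) - 4032/(-356) = 3709/((2*19)) - 4032*(-1/356) = 3709/38 + 1008/89 = 368405/3382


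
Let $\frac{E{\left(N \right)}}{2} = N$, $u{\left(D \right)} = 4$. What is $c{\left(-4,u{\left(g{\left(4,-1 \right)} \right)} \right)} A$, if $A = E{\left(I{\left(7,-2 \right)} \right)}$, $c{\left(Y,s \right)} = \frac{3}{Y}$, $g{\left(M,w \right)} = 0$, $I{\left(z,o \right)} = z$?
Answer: $- \frac{21}{2} \approx -10.5$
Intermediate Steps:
$E{\left(N \right)} = 2 N$
$A = 14$ ($A = 2 \cdot 7 = 14$)
$c{\left(-4,u{\left(g{\left(4,-1 \right)} \right)} \right)} A = \frac{3}{-4} \cdot 14 = 3 \left(- \frac{1}{4}\right) 14 = \left(- \frac{3}{4}\right) 14 = - \frac{21}{2}$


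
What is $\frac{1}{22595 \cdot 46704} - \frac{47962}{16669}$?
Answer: $- \frac{50613189701891}{17590410312720} \approx -2.8773$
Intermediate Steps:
$\frac{1}{22595 \cdot 46704} - \frac{47962}{16669} = \frac{1}{22595} \cdot \frac{1}{46704} - \frac{47962}{16669} = \frac{1}{1055276880} - \frac{47962}{16669} = - \frac{50613189701891}{17590410312720}$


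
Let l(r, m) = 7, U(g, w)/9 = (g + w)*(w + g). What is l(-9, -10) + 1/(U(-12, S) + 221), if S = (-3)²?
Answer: 2115/302 ≈ 7.0033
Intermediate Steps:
S = 9
U(g, w) = 9*(g + w)² (U(g, w) = 9*((g + w)*(w + g)) = 9*((g + w)*(g + w)) = 9*(g + w)²)
l(-9, -10) + 1/(U(-12, S) + 221) = 7 + 1/(9*(-12 + 9)² + 221) = 7 + 1/(9*(-3)² + 221) = 7 + 1/(9*9 + 221) = 7 + 1/(81 + 221) = 7 + 1/302 = 2115/302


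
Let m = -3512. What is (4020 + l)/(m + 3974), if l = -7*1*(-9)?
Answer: 1361/154 ≈ 8.8377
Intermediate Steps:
l = 63 (l = -7*(-9) = 63)
(4020 + l)/(m + 3974) = (4020 + 63)/(-3512 + 3974) = 4083/462 = 4083*(1/462) = 1361/154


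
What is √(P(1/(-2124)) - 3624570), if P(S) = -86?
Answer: 4*I*√226541 ≈ 1903.9*I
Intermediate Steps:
√(P(1/(-2124)) - 3624570) = √(-86 - 3624570) = √(-3624656) = 4*I*√226541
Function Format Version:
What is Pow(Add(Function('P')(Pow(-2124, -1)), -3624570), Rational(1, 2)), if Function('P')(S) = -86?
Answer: Mul(4, I, Pow(226541, Rational(1, 2))) ≈ Mul(1903.9, I)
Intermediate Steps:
Pow(Add(Function('P')(Pow(-2124, -1)), -3624570), Rational(1, 2)) = Pow(Add(-86, -3624570), Rational(1, 2)) = Pow(-3624656, Rational(1, 2)) = Mul(4, I, Pow(226541, Rational(1, 2)))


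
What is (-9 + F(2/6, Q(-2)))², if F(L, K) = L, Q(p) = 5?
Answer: 676/9 ≈ 75.111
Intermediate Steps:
(-9 + F(2/6, Q(-2)))² = (-9 + 2/6)² = (-9 + 2*(⅙))² = (-9 + ⅓)² = (-26/3)² = 676/9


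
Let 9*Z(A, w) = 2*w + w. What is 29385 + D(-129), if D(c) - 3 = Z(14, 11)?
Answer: 88175/3 ≈ 29392.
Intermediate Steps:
Z(A, w) = w/3 (Z(A, w) = (2*w + w)/9 = (3*w)/9 = w/3)
D(c) = 20/3 (D(c) = 3 + (1/3)*11 = 3 + 11/3 = 20/3)
29385 + D(-129) = 29385 + 20/3 = 88175/3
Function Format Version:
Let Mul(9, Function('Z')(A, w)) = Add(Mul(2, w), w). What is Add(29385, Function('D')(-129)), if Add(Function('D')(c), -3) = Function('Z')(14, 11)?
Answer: Rational(88175, 3) ≈ 29392.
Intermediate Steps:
Function('Z')(A, w) = Mul(Rational(1, 3), w) (Function('Z')(A, w) = Mul(Rational(1, 9), Add(Mul(2, w), w)) = Mul(Rational(1, 9), Mul(3, w)) = Mul(Rational(1, 3), w))
Function('D')(c) = Rational(20, 3) (Function('D')(c) = Add(3, Mul(Rational(1, 3), 11)) = Add(3, Rational(11, 3)) = Rational(20, 3))
Add(29385, Function('D')(-129)) = Add(29385, Rational(20, 3)) = Rational(88175, 3)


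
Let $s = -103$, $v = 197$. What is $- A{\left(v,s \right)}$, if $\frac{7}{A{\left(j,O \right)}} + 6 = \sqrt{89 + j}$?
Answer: $- \frac{21}{125} - \frac{7 \sqrt{286}}{250} \approx -0.64152$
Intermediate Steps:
$A{\left(j,O \right)} = \frac{7}{-6 + \sqrt{89 + j}}$
$- A{\left(v,s \right)} = - \frac{7}{-6 + \sqrt{89 + 197}} = - \frac{7}{-6 + \sqrt{286}}$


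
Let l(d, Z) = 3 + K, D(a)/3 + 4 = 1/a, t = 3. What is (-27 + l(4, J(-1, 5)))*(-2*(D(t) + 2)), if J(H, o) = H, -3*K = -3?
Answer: -414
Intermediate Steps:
K = 1 (K = -1/3*(-3) = 1)
D(a) = -12 + 3/a
l(d, Z) = 4 (l(d, Z) = 3 + 1 = 4)
(-27 + l(4, J(-1, 5)))*(-2*(D(t) + 2)) = (-27 + 4)*(-2*((-12 + 3/3) + 2)) = -(-46)*((-12 + 3*(1/3)) + 2) = -(-46)*((-12 + 1) + 2) = -(-46)*(-11 + 2) = -(-46)*(-9) = -23*18 = -414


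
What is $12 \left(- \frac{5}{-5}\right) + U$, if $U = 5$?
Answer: $17$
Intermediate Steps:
$12 \left(- \frac{5}{-5}\right) + U = 12 \left(- \frac{5}{-5}\right) + 5 = 12 \left(\left(-5\right) \left(- \frac{1}{5}\right)\right) + 5 = 12 \cdot 1 + 5 = 12 + 5 = 17$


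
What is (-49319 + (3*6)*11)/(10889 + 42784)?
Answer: -49121/53673 ≈ -0.91519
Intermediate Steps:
(-49319 + (3*6)*11)/(10889 + 42784) = (-49319 + 18*11)/53673 = (-49319 + 198)*(1/53673) = -49121*1/53673 = -49121/53673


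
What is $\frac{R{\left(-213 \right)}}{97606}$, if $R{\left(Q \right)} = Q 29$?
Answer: $- \frac{6177}{97606} \approx -0.063285$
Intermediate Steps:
$R{\left(Q \right)} = 29 Q$
$\frac{R{\left(-213 \right)}}{97606} = \frac{29 \left(-213\right)}{97606} = \left(-6177\right) \frac{1}{97606} = - \frac{6177}{97606}$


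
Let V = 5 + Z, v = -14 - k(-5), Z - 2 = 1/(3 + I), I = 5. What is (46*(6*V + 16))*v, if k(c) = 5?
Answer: -102695/2 ≈ -51348.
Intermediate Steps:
Z = 17/8 (Z = 2 + 1/(3 + 5) = 2 + 1/8 = 17/8 ≈ 2.1250)
v = -19 (v = -14 - 1*5 = -14 - 5 = -19)
V = 57/8 (V = 5 + 17/8 = 57/8 ≈ 7.1250)
(46*(6*V + 16))*v = (46*(6*(57/8) + 16))*(-19) = (46*(171/4 + 16))*(-19) = (46*(235/4))*(-19) = (5405/2)*(-19) = -102695/2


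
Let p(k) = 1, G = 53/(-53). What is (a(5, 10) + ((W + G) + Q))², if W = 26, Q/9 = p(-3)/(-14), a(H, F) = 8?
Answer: 205209/196 ≈ 1047.0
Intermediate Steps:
G = -1 (G = 53*(-1/53) = -1)
Q = -9/14 (Q = 9*(1/(-14)) = 9*(1*(-1/14)) = 9*(-1/14) = -9/14 ≈ -0.64286)
(a(5, 10) + ((W + G) + Q))² = (8 + ((26 - 1) - 9/14))² = (8 + (25 - 9/14))² = (8 + 341/14)² = (453/14)² = 205209/196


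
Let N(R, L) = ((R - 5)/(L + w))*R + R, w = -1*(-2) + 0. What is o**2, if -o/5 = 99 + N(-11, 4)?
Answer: 3097600/9 ≈ 3.4418e+5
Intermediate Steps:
w = 2 (w = 2 + 0 = 2)
N(R, L) = R + R*(-5 + R)/(2 + L) (N(R, L) = ((R - 5)/(L + 2))*R + R = ((-5 + R)/(2 + L))*R + R = R*(-5 + R)/(2 + L) + R = R + R*(-5 + R)/(2 + L))
o = -1760/3 (o = -5*(99 - 11*(-3 + 4 - 11)/(2 + 4)) = -5*(99 - 11*(-10)/6) = -5*(99 - 11*1/6*(-10)) = -5*(99 + 55/3) = -5*352/3 = -1760/3 ≈ -586.67)
o**2 = (-1760/3)**2 = 3097600/9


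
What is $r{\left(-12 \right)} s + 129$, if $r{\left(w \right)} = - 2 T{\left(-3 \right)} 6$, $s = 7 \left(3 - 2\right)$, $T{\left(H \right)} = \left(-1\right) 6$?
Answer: $633$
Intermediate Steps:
$T{\left(H \right)} = -6$
$s = 7$ ($s = 7 \cdot 1 = 7$)
$r{\left(w \right)} = 72$ ($r{\left(w \right)} = \left(-2\right) \left(-6\right) 6 = 12 \cdot 6 = 72$)
$r{\left(-12 \right)} s + 129 = 72 \cdot 7 + 129 = 504 + 129 = 633$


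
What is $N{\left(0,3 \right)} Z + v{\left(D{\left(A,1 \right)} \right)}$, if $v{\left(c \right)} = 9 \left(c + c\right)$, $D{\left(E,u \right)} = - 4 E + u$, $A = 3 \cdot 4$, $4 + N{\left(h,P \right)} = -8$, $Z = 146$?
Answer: $-2598$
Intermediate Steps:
$N{\left(h,P \right)} = -12$ ($N{\left(h,P \right)} = -4 - 8 = -12$)
$A = 12$
$D{\left(E,u \right)} = u - 4 E$
$v{\left(c \right)} = 18 c$ ($v{\left(c \right)} = 9 \cdot 2 c = 18 c$)
$N{\left(0,3 \right)} Z + v{\left(D{\left(A,1 \right)} \right)} = \left(-12\right) 146 + 18 \left(1 - 48\right) = -1752 + 18 \left(1 - 48\right) = -1752 + 18 \left(-47\right) = -1752 - 846 = -2598$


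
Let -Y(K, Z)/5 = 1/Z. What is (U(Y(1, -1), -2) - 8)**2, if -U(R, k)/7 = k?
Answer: 36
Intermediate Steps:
Y(K, Z) = -5/Z
U(R, k) = -7*k
(U(Y(1, -1), -2) - 8)**2 = (-7*(-2) - 8)**2 = (14 - 8)**2 = 6**2 = 36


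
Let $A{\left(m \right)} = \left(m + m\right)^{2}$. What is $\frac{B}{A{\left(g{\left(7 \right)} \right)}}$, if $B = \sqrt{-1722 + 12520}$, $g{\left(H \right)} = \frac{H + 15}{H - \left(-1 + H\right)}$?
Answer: $\frac{\sqrt{10798}}{1936} \approx 0.053674$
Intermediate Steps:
$g{\left(H \right)} = 15 + H$ ($g{\left(H \right)} = \frac{15 + H}{1} = \left(15 + H\right) 1 = 15 + H$)
$A{\left(m \right)} = 4 m^{2}$ ($A{\left(m \right)} = \left(2 m\right)^{2} = 4 m^{2}$)
$B = \sqrt{10798} \approx 103.91$
$\frac{B}{A{\left(g{\left(7 \right)} \right)}} = \frac{\sqrt{10798}}{4 \left(15 + 7\right)^{2}} = \frac{\sqrt{10798}}{4 \cdot 22^{2}} = \frac{\sqrt{10798}}{4 \cdot 484} = \frac{\sqrt{10798}}{1936}$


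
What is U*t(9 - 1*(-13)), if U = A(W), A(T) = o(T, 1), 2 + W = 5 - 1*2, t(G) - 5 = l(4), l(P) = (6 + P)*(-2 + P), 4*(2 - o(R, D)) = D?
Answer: 175/4 ≈ 43.750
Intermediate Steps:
o(R, D) = 2 - D/4
l(P) = (-2 + P)*(6 + P)
t(G) = 25 (t(G) = 5 + (-12 + 4² + 4*4) = 5 + (-12 + 16 + 16) = 5 + 20 = 25)
W = 1 (W = -2 + (5 - 1*2) = -2 + (5 - 2) = -2 + 3 = 1)
A(T) = 7/4 (A(T) = 2 - ¼*1 = 2 - ¼ = 7/4)
U = 7/4 ≈ 1.7500
U*t(9 - 1*(-13)) = (7/4)*25 = 175/4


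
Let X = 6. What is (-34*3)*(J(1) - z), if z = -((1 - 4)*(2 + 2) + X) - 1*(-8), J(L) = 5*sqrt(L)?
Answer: 918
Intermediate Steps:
z = 14 (z = -((1 - 4)*(2 + 2) + 6) - 1*(-8) = -(-3*4 + 6) + 8 = -(-12 + 6) + 8 = -1*(-6) + 8 = 6 + 8 = 14)
(-34*3)*(J(1) - z) = (-34*3)*(5*sqrt(1) - 1*14) = -102*(5*1 - 14) = -102*(5 - 14) = -102*(-9) = 918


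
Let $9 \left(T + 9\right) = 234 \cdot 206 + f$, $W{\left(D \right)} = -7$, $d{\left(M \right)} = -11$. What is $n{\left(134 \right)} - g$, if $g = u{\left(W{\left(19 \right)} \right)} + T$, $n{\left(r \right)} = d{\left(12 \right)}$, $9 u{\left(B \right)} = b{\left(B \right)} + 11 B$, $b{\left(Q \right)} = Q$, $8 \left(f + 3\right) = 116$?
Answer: $- \frac{96299}{18} \approx -5349.9$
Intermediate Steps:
$f = \frac{23}{2}$ ($f = -3 + \frac{1}{8} \cdot 116 = -3 + \frac{29}{2} = \frac{23}{2} \approx 11.5$)
$T = \frac{96269}{18}$ ($T = -9 + \frac{234 \cdot 206 + \frac{23}{2}}{9} = -9 + \frac{48204 + \frac{23}{2}}{9} = -9 + \frac{1}{9} \cdot \frac{96431}{2} = -9 + \frac{96431}{18} = \frac{96269}{18} \approx 5348.3$)
$u{\left(B \right)} = \frac{4 B}{3}$ ($u{\left(B \right)} = \frac{B + 11 B}{9} = \frac{12 B}{9} = \frac{4 B}{3}$)
$n{\left(r \right)} = -11$
$g = \frac{96101}{18}$ ($g = \frac{4}{3} \left(-7\right) + \frac{96269}{18} = - \frac{28}{3} + \frac{96269}{18} = \frac{96101}{18} \approx 5338.9$)
$n{\left(134 \right)} - g = -11 - \frac{96101}{18} = - \frac{96299}{18}$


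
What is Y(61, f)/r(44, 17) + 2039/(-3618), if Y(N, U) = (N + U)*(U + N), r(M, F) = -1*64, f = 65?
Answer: -7196233/28944 ≈ -248.63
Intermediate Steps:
r(M, F) = -64
Y(N, U) = (N + U)² (Y(N, U) = (N + U)*(N + U) = (N + U)²)
Y(61, f)/r(44, 17) + 2039/(-3618) = (61 + 65)²/(-64) + 2039/(-3618) = 126²*(-1/64) + 2039*(-1/3618) = 15876*(-1/64) - 2039/3618 = -3969/16 - 2039/3618 = -7196233/28944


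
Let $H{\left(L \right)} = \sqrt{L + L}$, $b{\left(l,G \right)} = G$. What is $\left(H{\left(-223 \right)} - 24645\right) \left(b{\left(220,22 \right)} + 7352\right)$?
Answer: $-181732230 + 7374 i \sqrt{446} \approx -1.8173 \cdot 10^{8} + 1.5573 \cdot 10^{5} i$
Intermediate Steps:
$H{\left(L \right)} = \sqrt{2} \sqrt{L}$ ($H{\left(L \right)} = \sqrt{2 L} = \sqrt{2} \sqrt{L}$)
$\left(H{\left(-223 \right)} - 24645\right) \left(b{\left(220,22 \right)} + 7352\right) = \left(\sqrt{2} \sqrt{-223} - 24645\right) \left(22 + 7352\right) = \left(\sqrt{2} i \sqrt{223} - 24645\right) 7374 = \left(i \sqrt{446} - 24645\right) 7374 = \left(-24645 + i \sqrt{446}\right) 7374 = -181732230 + 7374 i \sqrt{446}$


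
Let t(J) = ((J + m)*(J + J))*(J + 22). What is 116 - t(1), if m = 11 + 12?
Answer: -988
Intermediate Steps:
m = 23
t(J) = 2*J*(22 + J)*(23 + J) (t(J) = ((J + 23)*(J + J))*(J + 22) = ((23 + J)*(2*J))*(22 + J) = (2*J*(23 + J))*(22 + J) = 2*J*(22 + J)*(23 + J))
116 - t(1) = 116 - 2*(506 + 1**2 + 45*1) = 116 - 2*(506 + 1 + 45) = 116 - 2*552 = 116 - 1*1104 = 116 - 1104 = -988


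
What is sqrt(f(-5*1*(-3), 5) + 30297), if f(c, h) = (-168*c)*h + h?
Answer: sqrt(17702) ≈ 133.05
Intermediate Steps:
f(c, h) = h - 168*c*h (f(c, h) = -168*c*h + h = h - 168*c*h)
sqrt(f(-5*1*(-3), 5) + 30297) = sqrt(5*(1 - 168*(-5*1)*(-3)) + 30297) = sqrt(5*(1 - (-840)*(-3)) + 30297) = sqrt(5*(1 - 168*15) + 30297) = sqrt(5*(1 - 2520) + 30297) = sqrt(5*(-2519) + 30297) = sqrt(-12595 + 30297) = sqrt(17702)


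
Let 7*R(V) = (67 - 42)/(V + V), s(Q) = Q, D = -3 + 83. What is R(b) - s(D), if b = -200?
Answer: -8961/112 ≈ -80.009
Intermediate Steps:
D = 80
R(V) = 25/(14*V) (R(V) = ((67 - 42)/(V + V))/7 = (25/((2*V)))/7 = (25*(1/(2*V)))/7 = (25/(2*V))/7 = 25/(14*V))
R(b) - s(D) = (25/14)/(-200) - 1*80 = (25/14)*(-1/200) - 80 = -1/112 - 80 = -8961/112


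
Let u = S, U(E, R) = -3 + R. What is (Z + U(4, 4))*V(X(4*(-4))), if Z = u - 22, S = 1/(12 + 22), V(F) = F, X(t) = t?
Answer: 5704/17 ≈ 335.53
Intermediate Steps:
S = 1/34 ≈ 0.029412
u = 1/34 ≈ 0.029412
Z = -747/34 (Z = 1/34 - 22 = -747/34 ≈ -21.971)
(Z + U(4, 4))*V(X(4*(-4))) = (-747/34 + (-3 + 4))*(4*(-4)) = (-747/34 + 1)*(-16) = -713/34*(-16) = 5704/17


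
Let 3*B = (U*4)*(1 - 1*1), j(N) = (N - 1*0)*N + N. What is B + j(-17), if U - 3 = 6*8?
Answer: 272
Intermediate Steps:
U = 51 (U = 3 + 6*8 = 3 + 48 = 51)
j(N) = N + N² (j(N) = (N + 0)*N + N = N*N + N = N² + N = N + N²)
B = 0 (B = ((51*4)*(1 - 1*1))/3 = (204*(1 - 1))/3 = (204*0)/3 = (⅓)*0 = 0)
B + j(-17) = 0 - 17*(1 - 17) = 0 - 17*(-16) = 0 + 272 = 272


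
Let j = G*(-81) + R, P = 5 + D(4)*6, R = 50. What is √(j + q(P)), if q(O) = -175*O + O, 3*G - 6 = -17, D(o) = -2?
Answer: √1565 ≈ 39.560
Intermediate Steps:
G = -11/3 (G = 2 + (⅓)*(-17) = 2 - 17/3 = -11/3 ≈ -3.6667)
P = -7 (P = 5 - 2*6 = 5 - 12 = -7)
q(O) = -174*O
j = 347 (j = -11/3*(-81) + 50 = 297 + 50 = 347)
√(j + q(P)) = √(347 - 174*(-7)) = √(347 + 1218) = √1565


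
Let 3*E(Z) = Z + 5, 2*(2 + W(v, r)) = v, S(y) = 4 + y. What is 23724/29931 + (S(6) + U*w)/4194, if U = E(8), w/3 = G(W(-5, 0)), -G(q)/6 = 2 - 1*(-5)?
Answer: 13909240/20921769 ≈ 0.66482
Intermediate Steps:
W(v, r) = -2 + v/2
G(q) = -42 (G(q) = -6*(2 - 1*(-5)) = -6*(2 + 5) = -6*7 = -42)
w = -126 (w = 3*(-42) = -126)
E(Z) = 5/3 + Z/3 (E(Z) = (Z + 5)/3 = (5 + Z)/3 = 5/3 + Z/3)
U = 13/3 (U = 5/3 + (⅓)*8 = 5/3 + 8/3 = 13/3 ≈ 4.3333)
23724/29931 + (S(6) + U*w)/4194 = 23724/29931 + ((4 + 6) + (13/3)*(-126))/4194 = 23724*(1/29931) + (10 - 546)*(1/4194) = 7908/9977 - 536*1/4194 = 7908/9977 - 268/2097 = 13909240/20921769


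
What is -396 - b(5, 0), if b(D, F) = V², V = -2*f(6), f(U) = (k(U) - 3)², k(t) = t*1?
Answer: -720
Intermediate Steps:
k(t) = t
f(U) = (-3 + U)² (f(U) = (U - 3)² = (-3 + U)²)
V = -18 (V = -2*(-3 + 6)² = -2*3² = -2*9 = -18)
b(D, F) = 324 (b(D, F) = (-18)² = 324)
-396 - b(5, 0) = -396 - 1*324 = -396 - 324 = -720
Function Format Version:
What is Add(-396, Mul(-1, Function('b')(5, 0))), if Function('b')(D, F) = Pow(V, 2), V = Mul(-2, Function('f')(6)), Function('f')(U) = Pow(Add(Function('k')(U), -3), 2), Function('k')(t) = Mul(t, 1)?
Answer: -720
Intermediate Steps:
Function('k')(t) = t
Function('f')(U) = Pow(Add(-3, U), 2) (Function('f')(U) = Pow(Add(U, -3), 2) = Pow(Add(-3, U), 2))
V = -18 (V = Mul(-2, Pow(Add(-3, 6), 2)) = Mul(-2, Pow(3, 2)) = Mul(-2, 9) = -18)
Function('b')(D, F) = 324 (Function('b')(D, F) = Pow(-18, 2) = 324)
Add(-396, Mul(-1, Function('b')(5, 0))) = Add(-396, Mul(-1, 324)) = Add(-396, -324) = -720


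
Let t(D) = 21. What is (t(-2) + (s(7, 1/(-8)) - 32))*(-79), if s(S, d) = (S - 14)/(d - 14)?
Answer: 93773/113 ≈ 829.85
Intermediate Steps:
s(S, d) = (-14 + S)/(-14 + d)
(t(-2) + (s(7, 1/(-8)) - 32))*(-79) = (21 + ((-14 + 7)/(-14 + 1/(-8)) - 32))*(-79) = (21 + (-7/(-14 - ⅛) - 32))*(-79) = (21 + (-7/(-113/8) - 32))*(-79) = (21 + (-8/113*(-7) - 32))*(-79) = (21 + (56/113 - 32))*(-79) = (21 - 3560/113)*(-79) = -1187/113*(-79) = 93773/113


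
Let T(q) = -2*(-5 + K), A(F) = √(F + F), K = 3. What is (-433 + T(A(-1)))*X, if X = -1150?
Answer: 493350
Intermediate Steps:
A(F) = √2*√F (A(F) = √(2*F) = √2*√F)
T(q) = 4 (T(q) = -2*(-5 + 3) = -2*(-2) = 4)
(-433 + T(A(-1)))*X = (-433 + 4)*(-1150) = -429*(-1150) = 493350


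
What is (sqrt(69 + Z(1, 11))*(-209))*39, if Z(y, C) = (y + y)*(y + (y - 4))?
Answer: -8151*sqrt(65) ≈ -65716.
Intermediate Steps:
Z(y, C) = 2*y*(-4 + 2*y) (Z(y, C) = (2*y)*(y + (-4 + y)) = (2*y)*(-4 + 2*y) = 2*y*(-4 + 2*y))
(sqrt(69 + Z(1, 11))*(-209))*39 = (sqrt(69 + 4*1*(-2 + 1))*(-209))*39 = (sqrt(69 + 4*1*(-1))*(-209))*39 = (sqrt(69 - 4)*(-209))*39 = (sqrt(65)*(-209))*39 = -209*sqrt(65)*39 = -8151*sqrt(65)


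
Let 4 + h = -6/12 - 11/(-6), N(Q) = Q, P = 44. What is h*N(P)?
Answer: -352/3 ≈ -117.33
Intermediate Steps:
h = -8/3 (h = -4 + (-6/12 - 11/(-6)) = -4 + (-6*1/12 - 11*(-⅙)) = -4 + (-½ + 11/6) = -4 + 4/3 = -8/3 ≈ -2.6667)
h*N(P) = -8/3*44 = -352/3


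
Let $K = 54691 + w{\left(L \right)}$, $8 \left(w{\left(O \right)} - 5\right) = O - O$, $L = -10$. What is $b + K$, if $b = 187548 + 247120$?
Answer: $489364$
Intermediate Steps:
$w{\left(O \right)} = 5$ ($w{\left(O \right)} = 5 + \frac{O - O}{8} = 5 + \frac{1}{8} \cdot 0 = 5 + 0 = 5$)
$K = 54696$ ($K = 54691 + 5 = 54696$)
$b = 434668$
$b + K = 434668 + 54696 = 489364$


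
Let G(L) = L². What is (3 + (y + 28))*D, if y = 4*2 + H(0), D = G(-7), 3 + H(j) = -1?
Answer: 1715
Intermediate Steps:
H(j) = -4 (H(j) = -3 - 1 = -4)
D = 49 (D = (-7)² = 49)
y = 4 (y = 4*2 - 4 = 8 - 4 = 4)
(3 + (y + 28))*D = (3 + (4 + 28))*49 = (3 + 32)*49 = 35*49 = 1715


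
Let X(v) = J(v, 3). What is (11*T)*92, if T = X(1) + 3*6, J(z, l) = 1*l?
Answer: 21252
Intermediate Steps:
J(z, l) = l
X(v) = 3
T = 21 (T = 3 + 3*6 = 3 + 18 = 21)
(11*T)*92 = (11*21)*92 = 231*92 = 21252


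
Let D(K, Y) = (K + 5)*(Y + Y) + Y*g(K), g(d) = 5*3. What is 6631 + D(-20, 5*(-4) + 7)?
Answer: 6826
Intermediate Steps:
g(d) = 15
D(K, Y) = 15*Y + 2*Y*(5 + K) (D(K, Y) = (K + 5)*(Y + Y) + Y*15 = (5 + K)*(2*Y) + 15*Y = 2*Y*(5 + K) + 15*Y = 15*Y + 2*Y*(5 + K))
6631 + D(-20, 5*(-4) + 7) = 6631 + (5*(-4) + 7)*(25 + 2*(-20)) = 6631 + (-20 + 7)*(25 - 40) = 6631 - 13*(-15) = 6631 + 195 = 6826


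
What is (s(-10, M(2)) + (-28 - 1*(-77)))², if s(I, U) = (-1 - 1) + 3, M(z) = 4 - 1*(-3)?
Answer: 2500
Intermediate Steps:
M(z) = 7 (M(z) = 4 + 3 = 7)
s(I, U) = 1 (s(I, U) = -2 + 3 = 1)
(s(-10, M(2)) + (-28 - 1*(-77)))² = (1 + (-28 - 1*(-77)))² = (1 + (-28 + 77))² = (1 + 49)² = 50² = 2500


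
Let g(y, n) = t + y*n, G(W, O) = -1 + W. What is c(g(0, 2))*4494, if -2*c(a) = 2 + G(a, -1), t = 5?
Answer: -13482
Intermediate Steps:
g(y, n) = 5 + n*y (g(y, n) = 5 + y*n = 5 + n*y)
c(a) = -½ - a/2 (c(a) = -(2 + (-1 + a))/2 = -(1 + a)/2 = -½ - a/2)
c(g(0, 2))*4494 = (-½ - (5 + 2*0)/2)*4494 = (-½ - (5 + 0)/2)*4494 = (-½ - ½*5)*4494 = (-½ - 5/2)*4494 = -3*4494 = -13482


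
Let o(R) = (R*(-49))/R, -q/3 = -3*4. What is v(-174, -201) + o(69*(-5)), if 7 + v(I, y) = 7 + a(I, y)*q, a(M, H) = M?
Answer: -6313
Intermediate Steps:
q = 36 (q = -(-9)*4 = -3*(-12) = 36)
v(I, y) = 36*I (v(I, y) = -7 + (7 + I*36) = -7 + (7 + 36*I) = 36*I)
o(R) = -49 (o(R) = (-49*R)/R = -49)
v(-174, -201) + o(69*(-5)) = 36*(-174) - 49 = -6264 - 49 = -6313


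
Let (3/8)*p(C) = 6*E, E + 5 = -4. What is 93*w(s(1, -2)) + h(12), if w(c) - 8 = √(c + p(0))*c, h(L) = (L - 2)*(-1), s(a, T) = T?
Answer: 734 - 186*I*√146 ≈ 734.0 - 2247.4*I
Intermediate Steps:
E = -9 (E = -5 - 4 = -9)
p(C) = -144 (p(C) = 8*(6*(-9))/3 = (8/3)*(-54) = -144)
h(L) = 2 - L (h(L) = (-2 + L)*(-1) = 2 - L)
w(c) = 8 + c*√(-144 + c) (w(c) = 8 + √(c - 144)*c = 8 + √(-144 + c)*c = 8 + c*√(-144 + c))
93*w(s(1, -2)) + h(12) = 93*(8 - 2*√(-144 - 2)) + (2 - 1*12) = 93*(8 - 2*I*√146) + (2 - 12) = 93*(8 - 2*I*√146) - 10 = (744 - 186*I*√146) - 10 = 734 - 186*I*√146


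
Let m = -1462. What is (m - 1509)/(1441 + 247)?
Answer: -2971/1688 ≈ -1.7601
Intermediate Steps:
(m - 1509)/(1441 + 247) = (-1462 - 1509)/(1441 + 247) = -2971/1688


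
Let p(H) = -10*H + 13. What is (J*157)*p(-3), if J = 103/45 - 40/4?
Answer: -2342597/45 ≈ -52058.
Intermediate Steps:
J = -347/45 (J = 103*(1/45) - 40*1/4 = 103/45 - 10 = -347/45 ≈ -7.7111)
p(H) = 13 - 10*H
(J*157)*p(-3) = (-347/45*157)*(13 - 10*(-3)) = -54479*(13 + 30)/45 = -54479/45*43 = -2342597/45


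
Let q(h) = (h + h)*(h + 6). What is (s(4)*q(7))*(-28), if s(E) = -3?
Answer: 15288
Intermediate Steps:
q(h) = 2*h*(6 + h) (q(h) = (2*h)*(6 + h) = 2*h*(6 + h))
(s(4)*q(7))*(-28) = -6*7*(6 + 7)*(-28) = -6*7*13*(-28) = -3*182*(-28) = -546*(-28) = 15288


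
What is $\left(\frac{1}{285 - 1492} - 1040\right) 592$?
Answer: $- \frac{743126352}{1207} \approx -6.1568 \cdot 10^{5}$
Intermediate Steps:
$\left(\frac{1}{285 - 1492} - 1040\right) 592 = \left(\frac{1}{-1207} - 1040\right) 592 = \left(- \frac{1}{1207} - 1040\right) 592 = \left(- \frac{1255281}{1207}\right) 592 = - \frac{743126352}{1207}$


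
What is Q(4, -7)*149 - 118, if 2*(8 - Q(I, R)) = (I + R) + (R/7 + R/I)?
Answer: 12019/8 ≈ 1502.4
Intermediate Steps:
Q(I, R) = 8 - 4*R/7 - I/2 - R/(2*I) (Q(I, R) = 8 - ((I + R) + (R/7 + R/I))/2 = 8 - (I + 8*R/7 + R/I)/2 = 8 + (-4*R/7 - I/2 - R/(2*I)) = 8 - 4*R/7 - I/2 - R/(2*I))
Q(4, -7)*149 - 118 = (8 - 4/7*(-7) - 1/2*4 - 1/2*(-7)/4)*149 - 118 = (8 + 4 - 2 - 1/2*(-7)*1/4)*149 - 118 = (8 + 4 - 2 + 7/8)*149 - 118 = (87/8)*149 - 118 = 12963/8 - 118 = 12019/8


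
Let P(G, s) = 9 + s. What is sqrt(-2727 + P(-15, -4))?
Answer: I*sqrt(2722) ≈ 52.173*I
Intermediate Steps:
sqrt(-2727 + P(-15, -4)) = sqrt(-2727 + (9 - 4)) = sqrt(-2727 + 5) = sqrt(-2722) = I*sqrt(2722)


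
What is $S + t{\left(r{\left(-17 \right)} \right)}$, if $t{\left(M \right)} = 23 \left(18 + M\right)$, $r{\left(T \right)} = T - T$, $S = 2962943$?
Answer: $2963357$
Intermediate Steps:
$r{\left(T \right)} = 0$
$t{\left(M \right)} = 414 + 23 M$
$S + t{\left(r{\left(-17 \right)} \right)} = 2962943 + \left(414 + 23 \cdot 0\right) = 2962943 + \left(414 + 0\right) = 2962943 + 414 = 2963357$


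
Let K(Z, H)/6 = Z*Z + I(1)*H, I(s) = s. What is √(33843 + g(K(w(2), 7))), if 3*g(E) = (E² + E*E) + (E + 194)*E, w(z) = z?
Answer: √42467 ≈ 206.08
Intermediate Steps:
K(Z, H) = 6*H + 6*Z² (K(Z, H) = 6*(Z*Z + 1*H) = 6*(Z² + H) = 6*(H + Z²) = 6*H + 6*Z²)
g(E) = 2*E²/3 + E*(194 + E)/3 (g(E) = ((E² + E*E) + (E + 194)*E)/3 = ((E² + E²) + (194 + E)*E)/3 = (2*E² + E*(194 + E))/3 = 2*E²/3 + E*(194 + E)/3)
√(33843 + g(K(w(2), 7))) = √(33843 + (6*7 + 6*2²)*(194 + 3*(6*7 + 6*2²))/3) = √(33843 + (42 + 6*4)*(194 + 3*(42 + 6*4))/3) = √(33843 + (42 + 24)*(194 + 3*(42 + 24))/3) = √(33843 + (⅓)*66*(194 + 3*66)) = √(33843 + (⅓)*66*(194 + 198)) = √(33843 + (⅓)*66*392) = √(33843 + 8624) = √42467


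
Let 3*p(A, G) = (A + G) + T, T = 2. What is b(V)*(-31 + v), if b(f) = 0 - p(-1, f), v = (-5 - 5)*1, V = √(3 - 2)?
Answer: 82/3 ≈ 27.333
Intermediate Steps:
V = 1 (V = √1 = 1)
p(A, G) = ⅔ + A/3 + G/3 (p(A, G) = ((A + G) + 2)/3 = (2 + A + G)/3 = ⅔ + A/3 + G/3)
v = -10 (v = -10*1 = -10)
b(f) = -⅓ - f/3 (b(f) = 0 - (⅔ + (⅓)*(-1) + f/3) = 0 - (⅔ - ⅓ + f/3) = 0 - (⅓ + f/3) = 0 + (-⅓ - f/3) = -⅓ - f/3)
b(V)*(-31 + v) = (-⅓ - ⅓*1)*(-31 - 10) = (-⅓ - ⅓)*(-41) = -⅔*(-41) = 82/3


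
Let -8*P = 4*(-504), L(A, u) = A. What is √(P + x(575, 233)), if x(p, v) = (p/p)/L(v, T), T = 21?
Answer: √13681061/233 ≈ 15.875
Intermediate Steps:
x(p, v) = 1/v (x(p, v) = (p/p)/v = 1/v)
P = 252 (P = -(-504)/2 = -⅛*(-2016) = 252)
√(P + x(575, 233)) = √(252 + 1/233) = √(58717/233) = √13681061/233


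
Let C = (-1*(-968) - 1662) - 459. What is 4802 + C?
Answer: 3649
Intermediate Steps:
C = -1153 (C = (968 - 1662) - 459 = -694 - 459 = -1153)
4802 + C = 4802 - 1153 = 3649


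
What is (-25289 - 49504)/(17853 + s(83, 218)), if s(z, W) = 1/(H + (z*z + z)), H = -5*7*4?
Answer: -510985776/121971697 ≈ -4.1894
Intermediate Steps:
H = -140 (H = -35*4 = -140)
s(z, W) = 1/(-140 + z + z²) (s(z, W) = 1/(-140 + (z*z + z)) = 1/(-140 + (z² + z)) = 1/(-140 + (z + z²)) = 1/(-140 + z + z²))
(-25289 - 49504)/(17853 + s(83, 218)) = (-25289 - 49504)/(17853 + 1/(-140 + 83 + 83²)) = -74793/(17853 + 1/(-140 + 83 + 6889)) = -74793/(17853 + 1/6832) = -74793/121971697/6832 = -74793*6832/121971697 = -510985776/121971697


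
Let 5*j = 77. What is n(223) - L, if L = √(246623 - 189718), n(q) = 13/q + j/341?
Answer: 3576/34565 - √56905 ≈ -238.44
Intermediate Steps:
j = 77/5 (j = (⅕)*77 = 77/5 ≈ 15.400)
n(q) = 7/155 + 13/q (n(q) = 13/q + (77/5)/341 = 13/q + (77/5)*(1/341) = 13/q + 7/155 = 7/155 + 13/q)
L = √56905 ≈ 238.55
n(223) - L = (7/155 + 13/223) - √56905 = 3576/34565 - √56905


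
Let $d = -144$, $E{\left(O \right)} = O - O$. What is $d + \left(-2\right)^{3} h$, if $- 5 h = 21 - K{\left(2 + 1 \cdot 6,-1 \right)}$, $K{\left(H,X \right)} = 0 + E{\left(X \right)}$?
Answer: $- \frac{552}{5} \approx -110.4$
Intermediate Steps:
$E{\left(O \right)} = 0$
$K{\left(H,X \right)} = 0$ ($K{\left(H,X \right)} = 0 + 0 = 0$)
$h = - \frac{21}{5}$ ($h = - \frac{21 - 0}{5} = - \frac{21 + 0}{5} = \left(- \frac{1}{5}\right) 21 = - \frac{21}{5} \approx -4.2$)
$d + \left(-2\right)^{3} h = -144 + \left(-2\right)^{3} \left(- \frac{21}{5}\right) = -144 - - \frac{168}{5} = -144 + \frac{168}{5} = - \frac{552}{5}$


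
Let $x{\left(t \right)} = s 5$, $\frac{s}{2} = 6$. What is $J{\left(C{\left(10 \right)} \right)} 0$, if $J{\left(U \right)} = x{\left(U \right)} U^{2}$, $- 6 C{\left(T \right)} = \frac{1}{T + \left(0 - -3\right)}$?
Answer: $0$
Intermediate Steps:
$s = 12$ ($s = 2 \cdot 6 = 12$)
$x{\left(t \right)} = 60$ ($x{\left(t \right)} = 12 \cdot 5 = 60$)
$C{\left(T \right)} = - \frac{1}{6 \left(3 + T\right)}$ ($C{\left(T \right)} = - \frac{1}{6 \left(T + \left(0 - -3\right)\right)} = - \frac{1}{6 \left(T + \left(0 + 3\right)\right)} = - \frac{1}{6 \left(T + 3\right)} = - \frac{1}{6 \left(3 + T\right)}$)
$J{\left(U \right)} = 60 U^{2}$
$J{\left(C{\left(10 \right)} \right)} 0 = 60 \left(- \frac{1}{18 + 6 \cdot 10}\right)^{2} \cdot 0 = 60 \left(- \frac{1}{18 + 60}\right)^{2} \cdot 0 = 60 \left(- \frac{1}{78}\right)^{2} \cdot 0 = 60 \cdot \frac{1}{6084} \cdot 0 = \frac{5}{507} \cdot 0 = 0$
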